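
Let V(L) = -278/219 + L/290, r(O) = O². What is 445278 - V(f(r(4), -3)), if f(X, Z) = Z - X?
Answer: 28279690561/63510 ≈ 4.4528e+5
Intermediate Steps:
V(L) = -278/219 + L/290 (V(L) = -278*1/219 + L*(1/290) = -278/219 + L/290)
445278 - V(f(r(4), -3)) = 445278 - (-278/219 + (-3 - 1*4²)/290) = 445278 - (-278/219 + (-3 - 1*16)/290) = 445278 - (-278/219 + (-3 - 16)/290) = 445278 - (-278/219 + (1/290)*(-19)) = 445278 - (-278/219 - 19/290) = 445278 - 1*(-84781/63510) = 445278 + 84781/63510 = 28279690561/63510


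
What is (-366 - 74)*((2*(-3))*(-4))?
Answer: -10560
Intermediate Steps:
(-366 - 74)*((2*(-3))*(-4)) = -(-2640)*(-4) = -440*24 = -10560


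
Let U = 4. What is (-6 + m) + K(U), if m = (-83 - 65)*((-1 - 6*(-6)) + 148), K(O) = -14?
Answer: -27104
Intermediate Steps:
m = -27084 (m = -148*((-1 + 36) + 148) = -148*(35 + 148) = -148*183 = -27084)
(-6 + m) + K(U) = (-6 - 27084) - 14 = -27090 - 14 = -27104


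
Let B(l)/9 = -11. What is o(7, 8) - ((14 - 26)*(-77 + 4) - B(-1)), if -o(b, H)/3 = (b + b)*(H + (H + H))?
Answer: -1983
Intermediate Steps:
o(b, H) = -18*H*b (o(b, H) = -3*(b + b)*(H + (H + H)) = -3*2*b*(H + 2*H) = -3*2*b*3*H = -18*H*b)
B(l) = -99 (B(l) = 9*(-11) = -99)
o(7, 8) - ((14 - 26)*(-77 + 4) - B(-1)) = -18*8*7 - ((14 - 26)*(-77 + 4) - 1*(-99)) = -1008 - (-12*(-73) + 99) = -1008 - (876 + 99) = -1008 - 1*975 = -1008 - 975 = -1983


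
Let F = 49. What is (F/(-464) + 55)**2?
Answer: 648771841/215296 ≈ 3013.4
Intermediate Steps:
(F/(-464) + 55)**2 = (49/(-464) + 55)**2 = (49*(-1/464) + 55)**2 = (-49/464 + 55)**2 = (25471/464)**2 = 648771841/215296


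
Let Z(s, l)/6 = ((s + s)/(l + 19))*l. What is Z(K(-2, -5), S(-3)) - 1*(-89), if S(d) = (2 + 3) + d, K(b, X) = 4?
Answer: 655/7 ≈ 93.571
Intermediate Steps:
S(d) = 5 + d
Z(s, l) = 12*l*s/(19 + l) (Z(s, l) = 6*(((s + s)/(l + 19))*l) = 6*(((2*s)/(19 + l))*l) = 6*((2*s/(19 + l))*l) = 6*(2*l*s/(19 + l)) = 12*l*s/(19 + l))
Z(K(-2, -5), S(-3)) - 1*(-89) = 12*(5 - 3)*4/(19 + (5 - 3)) - 1*(-89) = 12*2*4/(19 + 2) + 89 = 12*2*4/21 + 89 = 12*2*4*(1/21) + 89 = 32/7 + 89 = 655/7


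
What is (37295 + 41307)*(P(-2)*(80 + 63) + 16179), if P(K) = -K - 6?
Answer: 1226741414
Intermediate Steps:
P(K) = -6 - K
(37295 + 41307)*(P(-2)*(80 + 63) + 16179) = (37295 + 41307)*((-6 - 1*(-2))*(80 + 63) + 16179) = 78602*((-6 + 2)*143 + 16179) = 78602*(-4*143 + 16179) = 78602*(-572 + 16179) = 78602*15607 = 1226741414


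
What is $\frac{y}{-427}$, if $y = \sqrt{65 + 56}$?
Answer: $- \frac{11}{427} \approx -0.025761$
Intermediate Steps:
$y = 11$ ($y = \sqrt{121} = 11$)
$\frac{y}{-427} = \frac{11}{-427} = 11 \left(- \frac{1}{427}\right) = - \frac{11}{427}$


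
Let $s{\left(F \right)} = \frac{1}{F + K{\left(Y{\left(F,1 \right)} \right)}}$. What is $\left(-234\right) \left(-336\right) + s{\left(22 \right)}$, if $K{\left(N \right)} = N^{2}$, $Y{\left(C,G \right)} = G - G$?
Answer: $\frac{1729729}{22} \approx 78624.0$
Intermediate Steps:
$Y{\left(C,G \right)} = 0$
$s{\left(F \right)} = \frac{1}{F}$ ($s{\left(F \right)} = \frac{1}{F + 0^{2}} = \frac{1}{F + 0} = \frac{1}{F}$)
$\left(-234\right) \left(-336\right) + s{\left(22 \right)} = \left(-234\right) \left(-336\right) + \frac{1}{22} = 78624 + \frac{1}{22} = \frac{1729729}{22}$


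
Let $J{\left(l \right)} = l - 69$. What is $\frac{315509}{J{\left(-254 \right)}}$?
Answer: $- \frac{315509}{323} \approx -976.81$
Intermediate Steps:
$J{\left(l \right)} = -69 + l$ ($J{\left(l \right)} = l - 69 = -69 + l$)
$\frac{315509}{J{\left(-254 \right)}} = \frac{315509}{-69 - 254} = \frac{315509}{-323} = 315509 \left(- \frac{1}{323}\right) = - \frac{315509}{323}$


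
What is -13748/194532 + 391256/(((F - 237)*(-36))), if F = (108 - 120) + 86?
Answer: 1583982061/23781537 ≈ 66.606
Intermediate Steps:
F = 74 (F = -12 + 86 = 74)
-13748/194532 + 391256/(((F - 237)*(-36))) = -13748/194532 + 391256/(((74 - 237)*(-36))) = -13748*1/194532 + 391256/((-163*(-36))) = -3437/48633 + 391256/5868 = -3437/48633 + 391256*(1/5868) = -3437/48633 + 97814/1467 = 1583982061/23781537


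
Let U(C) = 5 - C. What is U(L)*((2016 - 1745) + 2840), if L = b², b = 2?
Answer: 3111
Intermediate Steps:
L = 4 (L = 2² = 4)
U(L)*((2016 - 1745) + 2840) = (5 - 1*4)*((2016 - 1745) + 2840) = (5 - 4)*(271 + 2840) = 1*3111 = 3111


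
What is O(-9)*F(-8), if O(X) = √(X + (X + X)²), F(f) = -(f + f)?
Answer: 48*√35 ≈ 283.97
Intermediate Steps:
F(f) = -2*f
O(X) = √(X + 4*X²) (O(X) = √(X + (2*X)²) = √(X + 4*X²))
O(-9)*F(-8) = √(-9*(1 + 4*(-9)))*(-2*(-8)) = √(-9*(1 - 36))*16 = √(-9*(-35))*16 = √315*16 = (3*√35)*16 = 48*√35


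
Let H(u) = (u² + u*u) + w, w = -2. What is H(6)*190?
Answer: 13300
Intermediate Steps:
H(u) = -2 + 2*u² (H(u) = (u² + u*u) - 2 = (u² + u²) - 2 = 2*u² - 2 = -2 + 2*u²)
H(6)*190 = (-2 + 2*6²)*190 = (-2 + 2*36)*190 = (-2 + 72)*190 = 70*190 = 13300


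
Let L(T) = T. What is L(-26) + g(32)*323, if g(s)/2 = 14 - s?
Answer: -11654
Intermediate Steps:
g(s) = 28 - 2*s (g(s) = 2*(14 - s) = 28 - 2*s)
L(-26) + g(32)*323 = -26 + (28 - 2*32)*323 = -26 + (28 - 64)*323 = -26 - 36*323 = -26 - 11628 = -11654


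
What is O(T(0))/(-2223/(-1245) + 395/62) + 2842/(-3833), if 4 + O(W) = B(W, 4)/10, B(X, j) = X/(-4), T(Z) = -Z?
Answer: -990934374/804420211 ≈ -1.2319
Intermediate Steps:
B(X, j) = -X/4 (B(X, j) = X*(-1/4) = -X/4)
O(W) = -4 - W/40 (O(W) = -4 - W/4/10 = -4 - W/4*(1/10) = -4 - W/40)
O(T(0))/(-2223/(-1245) + 395/62) + 2842/(-3833) = (-4 - (-1)*0/40)/(-2223/(-1245) + 395/62) + 2842/(-3833) = (-4 - 1/40*0)/(-2223*(-1/1245) + 395*(1/62)) + 2842*(-1/3833) = (-4 + 0)/(741/415 + 395/62) - 2842/3833 = -4/209867/25730 - 2842/3833 = -4*25730/209867 - 2842/3833 = -102920/209867 - 2842/3833 = -990934374/804420211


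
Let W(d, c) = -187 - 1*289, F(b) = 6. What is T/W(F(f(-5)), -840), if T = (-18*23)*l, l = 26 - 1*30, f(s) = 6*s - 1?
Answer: -414/119 ≈ -3.4790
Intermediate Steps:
f(s) = -1 + 6*s
l = -4 (l = 26 - 30 = -4)
W(d, c) = -476 (W(d, c) = -187 - 289 = -476)
T = 1656 (T = -18*23*(-4) = -414*(-4) = 1656)
T/W(F(f(-5)), -840) = 1656/(-476) = 1656*(-1/476) = -414/119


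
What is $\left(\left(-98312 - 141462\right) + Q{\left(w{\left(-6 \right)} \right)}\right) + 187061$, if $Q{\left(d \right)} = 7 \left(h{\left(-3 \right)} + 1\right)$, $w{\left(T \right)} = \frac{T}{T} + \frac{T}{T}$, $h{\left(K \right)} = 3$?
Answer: $-52685$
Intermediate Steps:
$w{\left(T \right)} = 2$ ($w{\left(T \right)} = 1 + 1 = 2$)
$Q{\left(d \right)} = 28$ ($Q{\left(d \right)} = 7 \left(3 + 1\right) = 7 \cdot 4 = 28$)
$\left(\left(-98312 - 141462\right) + Q{\left(w{\left(-6 \right)} \right)}\right) + 187061 = \left(\left(-98312 - 141462\right) + 28\right) + 187061 = \left(-239774 + 28\right) + 187061 = -239746 + 187061 = -52685$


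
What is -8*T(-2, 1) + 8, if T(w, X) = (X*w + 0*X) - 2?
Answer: 40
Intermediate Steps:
T(w, X) = -2 + X*w (T(w, X) = (X*w + 0) - 2 = X*w - 2 = -2 + X*w)
-8*T(-2, 1) + 8 = -8*(-2 + 1*(-2)) + 8 = -8*(-2 - 2) + 8 = -8*(-4) + 8 = 32 + 8 = 40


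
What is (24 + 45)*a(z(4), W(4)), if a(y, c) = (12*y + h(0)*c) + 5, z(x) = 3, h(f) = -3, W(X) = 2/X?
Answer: 5451/2 ≈ 2725.5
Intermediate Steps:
a(y, c) = 5 - 3*c + 12*y (a(y, c) = (12*y - 3*c) + 5 = (-3*c + 12*y) + 5 = 5 - 3*c + 12*y)
(24 + 45)*a(z(4), W(4)) = (24 + 45)*(5 - 6/4 + 12*3) = 69*(5 - 6/4 + 36) = 69*(5 - 3*½ + 36) = 69*(5 - 3/2 + 36) = 69*(79/2) = 5451/2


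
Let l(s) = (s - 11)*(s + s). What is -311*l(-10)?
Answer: -130620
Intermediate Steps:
l(s) = 2*s*(-11 + s) (l(s) = (-11 + s)*(2*s) = 2*s*(-11 + s))
-311*l(-10) = -622*(-10)*(-11 - 10) = -622*(-10)*(-21) = -311*420 = -130620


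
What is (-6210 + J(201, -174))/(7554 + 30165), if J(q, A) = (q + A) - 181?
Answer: -6364/37719 ≈ -0.16872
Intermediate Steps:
J(q, A) = -181 + A + q (J(q, A) = (A + q) - 181 = -181 + A + q)
(-6210 + J(201, -174))/(7554 + 30165) = (-6210 + (-181 - 174 + 201))/(7554 + 30165) = (-6210 - 154)/37719 = -6364*1/37719 = -6364/37719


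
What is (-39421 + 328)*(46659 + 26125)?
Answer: -2845344912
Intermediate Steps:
(-39421 + 328)*(46659 + 26125) = -39093*72784 = -2845344912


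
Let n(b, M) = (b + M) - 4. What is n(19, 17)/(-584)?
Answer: -4/73 ≈ -0.054795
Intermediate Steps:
n(b, M) = -4 + M + b (n(b, M) = (M + b) - 4 = -4 + M + b)
n(19, 17)/(-584) = (-4 + 17 + 19)/(-584) = 32*(-1/584) = -4/73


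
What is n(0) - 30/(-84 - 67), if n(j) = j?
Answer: 30/151 ≈ 0.19868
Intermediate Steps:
n(0) - 30/(-84 - 67) = 0 - 30/(-84 - 67) = 0 - 30/(-151) = 0 - 1/151*(-30) = 0 + 30/151 = 30/151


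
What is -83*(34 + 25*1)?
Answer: -4897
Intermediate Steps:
-83*(34 + 25*1) = -83*(34 + 25) = -83*59 = -4897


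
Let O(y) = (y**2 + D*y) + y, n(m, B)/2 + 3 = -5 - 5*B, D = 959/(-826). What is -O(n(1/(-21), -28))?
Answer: -4109556/59 ≈ -69654.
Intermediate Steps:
D = -137/118 (D = 959*(-1/826) = -137/118 ≈ -1.1610)
n(m, B) = -16 - 10*B (n(m, B) = -6 + 2*(-5 - 5*B) = -6 + (-10 - 10*B) = -16 - 10*B)
O(y) = y**2 - 19*y/118 (O(y) = (y**2 - 137*y/118) + y = y**2 - 19*y/118)
-O(n(1/(-21), -28)) = -(-16 - 10*(-28))*(-19 + 118*(-16 - 10*(-28)))/118 = -(-16 + 280)*(-19 + 118*(-16 + 280))/118 = -264*(-19 + 118*264)/118 = -264*(-19 + 31152)/118 = -264*31133/118 = -1*4109556/59 = -4109556/59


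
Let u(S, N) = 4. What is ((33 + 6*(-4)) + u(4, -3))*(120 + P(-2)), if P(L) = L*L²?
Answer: 1456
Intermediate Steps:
P(L) = L³
((33 + 6*(-4)) + u(4, -3))*(120 + P(-2)) = ((33 + 6*(-4)) + 4)*(120 + (-2)³) = ((33 - 24) + 4)*(120 - 8) = (9 + 4)*112 = 13*112 = 1456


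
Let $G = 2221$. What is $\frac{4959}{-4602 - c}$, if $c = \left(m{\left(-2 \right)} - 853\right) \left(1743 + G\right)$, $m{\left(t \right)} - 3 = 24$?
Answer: $\frac{4959}{3269662} \approx 0.0015167$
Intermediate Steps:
$m{\left(t \right)} = 27$ ($m{\left(t \right)} = 3 + 24 = 27$)
$c = -3274264$ ($c = \left(27 - 853\right) \left(1743 + 2221\right) = \left(-826\right) 3964 = -3274264$)
$\frac{4959}{-4602 - c} = \frac{4959}{-4602 - -3274264} = \frac{4959}{-4602 + 3274264} = \frac{4959}{3269662}$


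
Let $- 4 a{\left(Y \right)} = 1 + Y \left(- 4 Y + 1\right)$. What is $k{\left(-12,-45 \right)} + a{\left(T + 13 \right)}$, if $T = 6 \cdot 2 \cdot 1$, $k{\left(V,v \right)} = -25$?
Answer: $\frac{1187}{2} \approx 593.5$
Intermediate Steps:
$T = 12$ ($T = 12 \cdot 1 = 12$)
$a{\left(Y \right)} = - \frac{1}{4} - \frac{Y \left(1 - 4 Y\right)}{4}$ ($a{\left(Y \right)} = - \frac{1 + Y \left(- 4 Y + 1\right)}{4} = - \frac{1 + Y \left(1 - 4 Y\right)}{4} = - \frac{1}{4} - \frac{Y \left(1 - 4 Y\right)}{4}$)
$k{\left(-12,-45 \right)} + a{\left(T + 13 \right)} = -25 - \left(\frac{1}{4} - \left(12 + 13\right)^{2} + \frac{12 + 13}{4}\right) = -25 - \left(\frac{13}{2} - 625\right) = -25 - - \frac{1237}{2} = -25 + \frac{1237}{2} = \frac{1187}{2}$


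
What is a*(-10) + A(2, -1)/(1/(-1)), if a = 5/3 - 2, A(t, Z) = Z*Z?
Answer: 7/3 ≈ 2.3333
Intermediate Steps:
A(t, Z) = Z²
a = -⅓ (a = 5*(⅓) - 2 = 5/3 - 2 = -⅓ ≈ -0.33333)
a*(-10) + A(2, -1)/(1/(-1)) = -⅓*(-10) + (-1)²/(1/(-1)) = 10/3 + 1/(-1) = 10/3 + 1*(-1) = 10/3 - 1 = 7/3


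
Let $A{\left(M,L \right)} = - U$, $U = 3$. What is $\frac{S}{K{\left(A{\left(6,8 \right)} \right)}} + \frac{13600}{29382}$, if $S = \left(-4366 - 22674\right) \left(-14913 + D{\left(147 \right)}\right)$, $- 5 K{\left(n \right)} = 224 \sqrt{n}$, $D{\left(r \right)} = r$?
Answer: $\frac{6800}{14691} + \frac{20795450 i \sqrt{3}}{7} \approx 0.46287 + 5.1455 \cdot 10^{6} i$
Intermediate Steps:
$A{\left(M,L \right)} = -3$ ($A{\left(M,L \right)} = \left(-1\right) 3 = -3$)
$K{\left(n \right)} = - \frac{224 \sqrt{n}}{5}$
$S = 399272640$ ($S = \left(-4366 - 22674\right) \left(-14913 + 147\right) = \left(-27040\right) \left(-14766\right) = 399272640$)
$\frac{S}{K{\left(A{\left(6,8 \right)} \right)}} + \frac{13600}{29382} = \frac{399272640}{\left(- \frac{224}{5}\right) \sqrt{-3}} + \frac{13600}{29382} = \frac{399272640}{\left(- \frac{224}{5}\right) i \sqrt{3}} + 13600 \cdot \frac{1}{29382} = \frac{399272640}{\left(- \frac{224}{5}\right) i \sqrt{3}} + \frac{6800}{14691} = 399272640 \frac{5 i \sqrt{3}}{672} + \frac{6800}{14691} = \frac{20795450 i \sqrt{3}}{7} + \frac{6800}{14691} = \frac{6800}{14691} + \frac{20795450 i \sqrt{3}}{7}$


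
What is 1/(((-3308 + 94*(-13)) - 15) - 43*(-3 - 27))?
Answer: -1/3255 ≈ -0.00030722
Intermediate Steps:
1/(((-3308 + 94*(-13)) - 15) - 43*(-3 - 27)) = 1/(((-3308 - 1222) - 15) - 43*(-30)) = 1/((-4530 - 15) + 1290) = 1/(-4545 + 1290) = 1/(-3255) = -1/3255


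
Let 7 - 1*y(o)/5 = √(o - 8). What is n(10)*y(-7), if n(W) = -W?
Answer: -350 + 50*I*√15 ≈ -350.0 + 193.65*I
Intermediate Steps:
y(o) = 35 - 5*√(-8 + o) (y(o) = 35 - 5*√(o - 8) = 35 - 5*√(-8 + o))
n(10)*y(-7) = (-1*10)*(35 - 5*√(-8 - 7)) = -10*(35 - 5*I*√15) = -350 + 50*I*√15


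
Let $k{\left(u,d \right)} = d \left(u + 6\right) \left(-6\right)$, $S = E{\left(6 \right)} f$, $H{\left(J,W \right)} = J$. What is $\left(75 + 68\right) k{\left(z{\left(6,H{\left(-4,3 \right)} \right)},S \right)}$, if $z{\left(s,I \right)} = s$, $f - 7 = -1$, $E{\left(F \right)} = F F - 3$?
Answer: $-2038608$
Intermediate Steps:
$E{\left(F \right)} = -3 + F^{2}$ ($E{\left(F \right)} = F^{2} - 3 = -3 + F^{2}$)
$f = 6$ ($f = 7 - 1 = 6$)
$S = 198$ ($S = \left(-3 + 6^{2}\right) 6 = \left(-3 + 36\right) 6 = 33 \cdot 6 = 198$)
$k{\left(u,d \right)} = - 6 d \left(6 + u\right)$ ($k{\left(u,d \right)} = d \left(6 + u\right) \left(-6\right) = - 6 d \left(6 + u\right)$)
$\left(75 + 68\right) k{\left(z{\left(6,H{\left(-4,3 \right)} \right)},S \right)} = \left(75 + 68\right) \left(\left(-6\right) 198 \left(6 + 6\right)\right) = 143 \left(\left(-6\right) 198 \cdot 12\right) = 143 \left(-14256\right) = -2038608$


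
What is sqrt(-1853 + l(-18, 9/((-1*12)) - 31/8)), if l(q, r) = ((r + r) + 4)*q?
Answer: I*sqrt(7034)/2 ≈ 41.934*I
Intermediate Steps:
l(q, r) = q*(4 + 2*r) (l(q, r) = (2*r + 4)*q = (4 + 2*r)*q = q*(4 + 2*r))
sqrt(-1853 + l(-18, 9/((-1*12)) - 31/8)) = sqrt(-1853 + 2*(-18)*(2 + (9/((-1*12)) - 31/8))) = sqrt(-1853 + 2*(-18)*(2 + (9/(-12) - 31*1/8))) = sqrt(-1853 + 2*(-18)*(2 + (9*(-1/12) - 31/8))) = sqrt(-1853 + 2*(-18)*(2 + (-3/4 - 31/8))) = sqrt(-1853 + 2*(-18)*(2 - 37/8)) = sqrt(-1853 + 2*(-18)*(-21/8)) = sqrt(-1853 + 189/2) = sqrt(-3517/2) = I*sqrt(7034)/2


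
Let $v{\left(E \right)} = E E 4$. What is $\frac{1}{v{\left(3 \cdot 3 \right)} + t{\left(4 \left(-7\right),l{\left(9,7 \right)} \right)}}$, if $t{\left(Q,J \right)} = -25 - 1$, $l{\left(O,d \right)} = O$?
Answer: $\frac{1}{298} \approx 0.0033557$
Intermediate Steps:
$v{\left(E \right)} = 4 E^{2}$ ($v{\left(E \right)} = E^{2} \cdot 4 = 4 E^{2}$)
$t{\left(Q,J \right)} = -26$
$\frac{1}{v{\left(3 \cdot 3 \right)} + t{\left(4 \left(-7\right),l{\left(9,7 \right)} \right)}} = \frac{1}{4 \left(3 \cdot 3\right)^{2} - 26} = \frac{1}{4 \cdot 9^{2} - 26} = \frac{1}{4 \cdot 81 - 26} = \frac{1}{324 - 26} = \frac{1}{298}$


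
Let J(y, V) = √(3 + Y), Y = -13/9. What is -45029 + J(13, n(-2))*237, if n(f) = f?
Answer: -45029 + 79*√14 ≈ -44733.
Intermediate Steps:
Y = -13/9 (Y = -13*⅑ = -13/9 ≈ -1.4444)
J(y, V) = √14/3 (J(y, V) = √(3 - 13/9) = √(14/9) = √14/3)
-45029 + J(13, n(-2))*237 = -45029 + (√14/3)*237 = -45029 + 79*√14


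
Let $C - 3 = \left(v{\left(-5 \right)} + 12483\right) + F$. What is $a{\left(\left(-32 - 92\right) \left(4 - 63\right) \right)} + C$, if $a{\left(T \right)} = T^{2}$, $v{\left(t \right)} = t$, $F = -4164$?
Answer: $53532173$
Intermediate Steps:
$C = 8317$ ($C = 3 + \left(\left(-5 + 12483\right) - 4164\right) = 3 + \left(12478 - 4164\right) = 3 + 8314 = 8317$)
$a{\left(\left(-32 - 92\right) \left(4 - 63\right) \right)} + C = \left(\left(-32 - 92\right) \left(4 - 63\right)\right)^{2} + 8317 = \left(\left(-124\right) \left(-59\right)\right)^{2} + 8317 = 7316^{2} + 8317 = 53523856 + 8317 = 53532173$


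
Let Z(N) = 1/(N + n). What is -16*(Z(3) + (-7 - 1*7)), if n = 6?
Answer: 2000/9 ≈ 222.22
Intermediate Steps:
Z(N) = 1/(6 + N) (Z(N) = 1/(N + 6) = 1/(6 + N))
-16*(Z(3) + (-7 - 1*7)) = -16*(1/(6 + 3) + (-7 - 1*7)) = -16*(1/9 + (-7 - 7)) = -16*(⅑ - 14) = -16*(-125/9) = 2000/9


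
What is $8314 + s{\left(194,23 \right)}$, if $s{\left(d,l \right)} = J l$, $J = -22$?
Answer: $7808$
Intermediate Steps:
$s{\left(d,l \right)} = - 22 l$
$8314 + s{\left(194,23 \right)} = 8314 - 506 = 7808$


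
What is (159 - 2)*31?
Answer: 4867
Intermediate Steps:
(159 - 2)*31 = 157*31 = 4867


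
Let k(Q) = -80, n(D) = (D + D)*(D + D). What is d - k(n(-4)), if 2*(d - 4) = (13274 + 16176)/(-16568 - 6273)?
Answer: 1903919/22841 ≈ 83.355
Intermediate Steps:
n(D) = 4*D² (n(D) = (2*D)*(2*D) = 4*D²)
d = 76639/22841 (d = 4 + ((13274 + 16176)/(-16568 - 6273))/2 = 4 + (29450/(-22841))/2 = 4 + (29450*(-1/22841))/2 = 4 + (½)*(-29450/22841) = 4 - 14725/22841 = 76639/22841 ≈ 3.3553)
d - k(n(-4)) = 76639/22841 - 1*(-80) = 76639/22841 + 80 = 1903919/22841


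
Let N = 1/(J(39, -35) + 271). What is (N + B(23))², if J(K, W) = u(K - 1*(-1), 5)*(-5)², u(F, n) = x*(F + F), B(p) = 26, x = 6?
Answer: 101790988209/150577441 ≈ 676.00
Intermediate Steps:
u(F, n) = 12*F (u(F, n) = 6*(F + F) = 6*(2*F) = 12*F)
J(K, W) = 300 + 300*K (J(K, W) = (12*(K - 1*(-1)))*(-5)² = (12*(K + 1))*25 = (12*(1 + K))*25 = (12 + 12*K)*25 = 300 + 300*K)
N = 1/12271 (N = 1/((300 + 300*39) + 271) = 1/((300 + 11700) + 271) = 1/(12000 + 271) = 1/12271 ≈ 8.1493e-5)
(N + B(23))² = (1/12271 + 26)² = (319047/12271)² = 101790988209/150577441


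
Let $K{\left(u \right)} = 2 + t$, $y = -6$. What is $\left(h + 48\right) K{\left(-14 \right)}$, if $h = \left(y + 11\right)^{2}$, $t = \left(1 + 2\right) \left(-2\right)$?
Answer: $-292$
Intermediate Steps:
$t = -6$ ($t = 3 \left(-2\right) = -6$)
$K{\left(u \right)} = -4$ ($K{\left(u \right)} = 2 - 6 = -4$)
$h = 25$ ($h = \left(-6 + 11\right)^{2} = 5^{2} = 25$)
$\left(h + 48\right) K{\left(-14 \right)} = \left(25 + 48\right) \left(-4\right) = 73 \left(-4\right) = -292$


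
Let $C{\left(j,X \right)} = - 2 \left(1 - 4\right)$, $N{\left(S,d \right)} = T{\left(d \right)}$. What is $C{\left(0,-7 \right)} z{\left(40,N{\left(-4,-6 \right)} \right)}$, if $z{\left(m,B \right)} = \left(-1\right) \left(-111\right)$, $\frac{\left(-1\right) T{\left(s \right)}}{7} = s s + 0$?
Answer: $666$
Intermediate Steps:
$T{\left(s \right)} = - 7 s^{2}$ ($T{\left(s \right)} = - 7 \left(s s + 0\right) = - 7 \left(s^{2} + 0\right) = - 7 s^{2}$)
$N{\left(S,d \right)} = - 7 d^{2}$
$C{\left(j,X \right)} = 6$ ($C{\left(j,X \right)} = \left(-2\right) \left(-3\right) = 6$)
$z{\left(m,B \right)} = 111$
$C{\left(0,-7 \right)} z{\left(40,N{\left(-4,-6 \right)} \right)} = 6 \cdot 111 = 666$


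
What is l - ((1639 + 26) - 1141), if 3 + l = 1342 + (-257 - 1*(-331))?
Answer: 889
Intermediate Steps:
l = 1413 (l = -3 + (1342 + (-257 - 1*(-331))) = -3 + (1342 + (-257 + 331)) = -3 + (1342 + 74) = -3 + 1416 = 1413)
l - ((1639 + 26) - 1141) = 1413 - ((1639 + 26) - 1141) = 1413 - (1665 - 1141) = 1413 - 1*524 = 1413 - 524 = 889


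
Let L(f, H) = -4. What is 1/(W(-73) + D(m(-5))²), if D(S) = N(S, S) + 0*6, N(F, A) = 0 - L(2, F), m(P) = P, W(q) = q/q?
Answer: 1/17 ≈ 0.058824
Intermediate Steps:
W(q) = 1
N(F, A) = 4 (N(F, A) = 0 - 1*(-4) = 0 + 4 = 4)
D(S) = 4 (D(S) = 4 + 0*6 = 4 + 0 = 4)
1/(W(-73) + D(m(-5))²) = 1/(1 + 4²) = 1/(1 + 16) = 1/17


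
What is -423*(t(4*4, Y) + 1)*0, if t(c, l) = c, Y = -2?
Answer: 0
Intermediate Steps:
-423*(t(4*4, Y) + 1)*0 = -423*(4*4 + 1)*0 = -423*(16 + 1)*0 = -7191*0 = -423*0 = 0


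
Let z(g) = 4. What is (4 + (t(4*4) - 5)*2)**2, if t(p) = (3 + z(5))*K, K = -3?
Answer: 2304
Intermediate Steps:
t(p) = -21 (t(p) = (3 + 4)*(-3) = 7*(-3) = -21)
(4 + (t(4*4) - 5)*2)**2 = (4 + (-21 - 5)*2)**2 = (4 - 26*2)**2 = (4 - 52)**2 = (-48)**2 = 2304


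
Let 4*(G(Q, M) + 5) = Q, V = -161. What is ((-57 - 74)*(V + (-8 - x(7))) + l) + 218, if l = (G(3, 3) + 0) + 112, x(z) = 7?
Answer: 93527/4 ≈ 23382.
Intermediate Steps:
G(Q, M) = -5 + Q/4
l = 431/4 (l = ((-5 + (¼)*3) + 0) + 112 = ((-5 + ¾) + 0) + 112 = (-17/4 + 0) + 112 = -17/4 + 112 = 431/4 ≈ 107.75)
((-57 - 74)*(V + (-8 - x(7))) + l) + 218 = ((-57 - 74)*(-161 + (-8 - 1*7)) + 431/4) + 218 = (-131*(-161 + (-8 - 7)) + 431/4) + 218 = (-131*(-161 - 15) + 431/4) + 218 = (-131*(-176) + 431/4) + 218 = (23056 + 431/4) + 218 = 92655/4 + 218 = 93527/4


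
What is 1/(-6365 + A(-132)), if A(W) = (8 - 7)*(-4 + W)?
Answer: -1/6501 ≈ -0.00015382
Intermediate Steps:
A(W) = -4 + W (A(W) = 1*(-4 + W) = -4 + W)
1/(-6365 + A(-132)) = 1/(-6365 + (-4 - 132)) = 1/(-6365 - 136) = 1/(-6501) = -1/6501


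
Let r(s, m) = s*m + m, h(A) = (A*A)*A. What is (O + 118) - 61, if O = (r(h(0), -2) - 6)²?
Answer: 121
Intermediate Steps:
h(A) = A³ (h(A) = A²*A = A³)
r(s, m) = m + m*s (r(s, m) = m*s + m = m + m*s)
O = 64 (O = (-2*(1 + 0³) - 6)² = (-2*(1 + 0) - 6)² = (-2*1 - 6)² = (-2 - 6)² = (-8)² = 64)
(O + 118) - 61 = (64 + 118) - 61 = 182 - 61 = 121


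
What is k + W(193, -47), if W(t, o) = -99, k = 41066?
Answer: 40967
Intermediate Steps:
k + W(193, -47) = 41066 - 99 = 40967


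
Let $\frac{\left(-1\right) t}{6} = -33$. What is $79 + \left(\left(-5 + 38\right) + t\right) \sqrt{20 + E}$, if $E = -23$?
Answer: $79 + 231 i \sqrt{3} \approx 79.0 + 400.1 i$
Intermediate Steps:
$t = 198$ ($t = \left(-6\right) \left(-33\right) = 198$)
$79 + \left(\left(-5 + 38\right) + t\right) \sqrt{20 + E} = 79 + \left(\left(-5 + 38\right) + 198\right) \sqrt{20 - 23} = 79 + \left(33 + 198\right) \sqrt{-3} = 79 + 231 i \sqrt{3}$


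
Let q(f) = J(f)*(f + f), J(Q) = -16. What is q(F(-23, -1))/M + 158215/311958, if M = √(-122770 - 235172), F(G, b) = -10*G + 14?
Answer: 158215/311958 + 3904*I*√2118/13767 ≈ 0.50717 + 13.051*I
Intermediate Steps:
F(G, b) = 14 - 10*G
M = 13*I*√2118 (M = √(-357942) = 13*I*√2118 ≈ 598.28*I)
q(f) = -32*f (q(f) = -16*(f + f) = -32*f)
q(F(-23, -1))/M + 158215/311958 = (-32*(14 - 10*(-23)))/((13*I*√2118)) + 158215/311958 = (-32*(14 + 230))*(-I*√2118/27534) + 158215*(1/311958) = (-32*244)*(-I*√2118/27534) + 158215/311958 = -(-3904)*I*√2118/13767 + 158215/311958 = 3904*I*√2118/13767 + 158215/311958 = 158215/311958 + 3904*I*√2118/13767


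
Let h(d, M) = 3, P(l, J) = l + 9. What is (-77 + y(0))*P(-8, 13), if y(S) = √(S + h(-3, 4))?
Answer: -77 + √3 ≈ -75.268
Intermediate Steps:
P(l, J) = 9 + l
y(S) = √(3 + S) (y(S) = √(S + 3) = √(3 + S))
(-77 + y(0))*P(-8, 13) = (-77 + √(3 + 0))*(9 - 8) = (-77 + √3)*1 = -77 + √3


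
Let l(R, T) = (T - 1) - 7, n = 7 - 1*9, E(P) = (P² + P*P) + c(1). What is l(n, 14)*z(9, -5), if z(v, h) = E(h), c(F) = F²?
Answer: 306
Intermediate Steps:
E(P) = 1 + 2*P² (E(P) = (P² + P*P) + 1² = (P² + P²) + 1 = 2*P² + 1 = 1 + 2*P²)
z(v, h) = 1 + 2*h²
n = -2 (n = 7 - 9 = -2)
l(R, T) = -8 + T (l(R, T) = (-1 + T) - 7 = -8 + T)
l(n, 14)*z(9, -5) = (-8 + 14)*(1 + 2*(-5)²) = 6*(1 + 2*25) = 6*(1 + 50) = 6*51 = 306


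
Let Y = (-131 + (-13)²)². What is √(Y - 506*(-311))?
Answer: √158810 ≈ 398.51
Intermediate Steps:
Y = 1444 (Y = (-131 + 169)² = 38² = 1444)
√(Y - 506*(-311)) = √(1444 - 506*(-311)) = √(1444 + 157366) = √158810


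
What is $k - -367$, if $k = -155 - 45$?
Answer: $167$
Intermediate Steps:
$k = -200$ ($k = -155 - 45 = -200$)
$k - -367 = -200 - -367 = -200 + 367 = 167$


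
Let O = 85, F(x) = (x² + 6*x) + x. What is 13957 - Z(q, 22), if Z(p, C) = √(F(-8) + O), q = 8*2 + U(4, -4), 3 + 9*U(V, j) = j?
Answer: 13957 - √93 ≈ 13947.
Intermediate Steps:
F(x) = x² + 7*x
U(V, j) = -⅓ + j/9
q = 137/9 (q = 8*2 + (-⅓ + (⅑)*(-4)) = 16 + (-⅓ - 4/9) = 16 - 7/9 = 137/9 ≈ 15.222)
Z(p, C) = √93 (Z(p, C) = √(-8*(7 - 8) + 85) = √(-8*(-1) + 85) = √(8 + 85) = √93)
13957 - Z(q, 22) = 13957 - √93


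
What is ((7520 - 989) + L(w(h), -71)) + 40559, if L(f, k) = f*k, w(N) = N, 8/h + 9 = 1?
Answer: 47161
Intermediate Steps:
h = -1 (h = 8/(-9 + 1) = 8/(-8) = 8*(-⅛) = -1)
((7520 - 989) + L(w(h), -71)) + 40559 = ((7520 - 989) - 1*(-71)) + 40559 = (6531 + 71) + 40559 = 6602 + 40559 = 47161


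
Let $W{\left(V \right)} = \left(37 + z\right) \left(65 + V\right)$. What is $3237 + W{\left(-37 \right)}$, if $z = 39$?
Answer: $5365$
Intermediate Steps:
$W{\left(V \right)} = 4940 + 76 V$ ($W{\left(V \right)} = \left(37 + 39\right) \left(65 + V\right) = 76 \left(65 + V\right) = 4940 + 76 V$)
$3237 + W{\left(-37 \right)} = 3237 + \left(4940 + 76 \left(-37\right)\right) = 3237 + \left(4940 - 2812\right) = 3237 + 2128 = 5365$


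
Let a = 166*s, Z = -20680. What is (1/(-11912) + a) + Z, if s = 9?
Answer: -228543633/11912 ≈ -19186.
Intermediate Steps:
a = 1494 (a = 166*9 = 1494)
(1/(-11912) + a) + Z = (1/(-11912) + 1494) - 20680 = (-1/11912 + 1494) - 20680 = 17796527/11912 - 20680 = -228543633/11912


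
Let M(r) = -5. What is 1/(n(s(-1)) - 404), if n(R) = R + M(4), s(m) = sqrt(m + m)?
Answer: -409/167283 - I*sqrt(2)/167283 ≈ -0.002445 - 8.454e-6*I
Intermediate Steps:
s(m) = sqrt(2)*sqrt(m) (s(m) = sqrt(2*m) = sqrt(2)*sqrt(m))
n(R) = -5 + R (n(R) = R - 5 = -5 + R)
1/(n(s(-1)) - 404) = 1/((-5 + sqrt(2)*sqrt(-1)) - 404) = 1/((-5 + sqrt(2)*I) - 404) = 1/((-5 + I*sqrt(2)) - 404) = 1/(-409 + I*sqrt(2))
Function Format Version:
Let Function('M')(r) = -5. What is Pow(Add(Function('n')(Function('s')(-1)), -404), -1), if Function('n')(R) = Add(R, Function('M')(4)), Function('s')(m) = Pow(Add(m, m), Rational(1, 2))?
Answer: Add(Rational(-409, 167283), Mul(Rational(-1, 167283), I, Pow(2, Rational(1, 2)))) ≈ Add(-0.0024450, Mul(-8.4540e-6, I))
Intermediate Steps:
Function('s')(m) = Mul(Pow(2, Rational(1, 2)), Pow(m, Rational(1, 2))) (Function('s')(m) = Pow(Mul(2, m), Rational(1, 2)) = Mul(Pow(2, Rational(1, 2)), Pow(m, Rational(1, 2))))
Function('n')(R) = Add(-5, R) (Function('n')(R) = Add(R, -5) = Add(-5, R))
Pow(Add(Function('n')(Function('s')(-1)), -404), -1) = Pow(Add(Add(-5, Mul(Pow(2, Rational(1, 2)), Pow(-1, Rational(1, 2)))), -404), -1) = Pow(Add(Add(-5, Mul(Pow(2, Rational(1, 2)), I)), -404), -1) = Pow(Add(Add(-5, Mul(I, Pow(2, Rational(1, 2)))), -404), -1) = Pow(Add(-409, Mul(I, Pow(2, Rational(1, 2)))), -1)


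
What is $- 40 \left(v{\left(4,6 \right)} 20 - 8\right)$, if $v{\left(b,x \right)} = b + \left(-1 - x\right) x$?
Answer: $30720$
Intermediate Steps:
$v{\left(b,x \right)} = b + x \left(-1 - x\right)$
$- 40 \left(v{\left(4,6 \right)} 20 - 8\right) = - 40 \left(\left(4 - 6 - 6^{2}\right) 20 - 8\right) = - 40 \left(\left(4 - 6 - 36\right) 20 - 8\right) = - 40 \left(\left(-38\right) 20 - 8\right) = - 40 \left(-760 - 8\right) = \left(-40\right) \left(-768\right) = 30720$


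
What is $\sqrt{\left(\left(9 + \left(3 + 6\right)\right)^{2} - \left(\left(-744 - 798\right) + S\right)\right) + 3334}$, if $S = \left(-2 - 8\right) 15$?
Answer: $5 \sqrt{214} \approx 73.144$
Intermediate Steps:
$S = -150$ ($S = \left(-10\right) 15 = -150$)
$\sqrt{\left(\left(9 + \left(3 + 6\right)\right)^{2} - \left(\left(-744 - 798\right) + S\right)\right) + 3334} = \sqrt{\left(\left(9 + \left(3 + 6\right)\right)^{2} - \left(\left(-744 - 798\right) - 150\right)\right) + 3334} = \sqrt{\left(\left(9 + 9\right)^{2} - \left(-1542 - 150\right)\right) + 3334} = \sqrt{\left(18^{2} - -1692\right) + 3334} = \sqrt{\left(324 + 1692\right) + 3334} = \sqrt{2016 + 3334} = \sqrt{5350} = 5 \sqrt{214}$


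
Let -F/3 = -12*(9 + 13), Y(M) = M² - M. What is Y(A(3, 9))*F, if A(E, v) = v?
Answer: 57024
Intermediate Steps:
F = 792 (F = -(-36)*(9 + 13) = -(-36)*22 = -3*(-264) = 792)
Y(A(3, 9))*F = (9*(-1 + 9))*792 = (9*8)*792 = 72*792 = 57024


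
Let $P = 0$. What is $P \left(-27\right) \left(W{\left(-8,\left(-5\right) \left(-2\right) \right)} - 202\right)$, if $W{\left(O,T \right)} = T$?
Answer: $0$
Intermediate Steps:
$P \left(-27\right) \left(W{\left(-8,\left(-5\right) \left(-2\right) \right)} - 202\right) = 0 \left(-27\right) \left(\left(-5\right) \left(-2\right) - 202\right) = 0 \left(10 - 202\right) = 0 \left(-192\right) = 0$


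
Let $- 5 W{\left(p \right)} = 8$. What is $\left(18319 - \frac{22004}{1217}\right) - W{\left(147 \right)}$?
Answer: $\frac{111370831}{6085} \approx 18303.0$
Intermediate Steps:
$W{\left(p \right)} = - \frac{8}{5}$ ($W{\left(p \right)} = \left(- \frac{1}{5}\right) 8 = - \frac{8}{5}$)
$\left(18319 - \frac{22004}{1217}\right) - W{\left(147 \right)} = \left(18319 - \frac{22004}{1217}\right) - - \frac{8}{5} = \left(18319 - 22004 \cdot \frac{1}{1217}\right) + \frac{8}{5} = \left(18319 - \frac{22004}{1217}\right) + \frac{8}{5} = \frac{22272219}{1217} + \frac{8}{5} = \frac{111370831}{6085}$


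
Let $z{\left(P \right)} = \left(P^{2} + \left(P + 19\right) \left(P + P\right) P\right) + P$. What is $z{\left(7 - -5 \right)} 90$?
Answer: $817560$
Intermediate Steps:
$z{\left(P \right)} = P + P^{2} + 2 P^{2} \left(19 + P\right)$ ($z{\left(P \right)} = \left(P^{2} + \left(19 + P\right) 2 P P\right) + P = \left(P^{2} + 2 P \left(19 + P\right) P\right) + P = \left(P^{2} + 2 P^{2} \left(19 + P\right)\right) + P = P + P^{2} + 2 P^{2} \left(19 + P\right)$)
$z{\left(7 - -5 \right)} 90 = \left(7 - -5\right) \left(1 + 2 \left(7 - -5\right)^{2} + 39 \left(7 - -5\right)\right) 90 = \left(7 + 5\right) \left(1 + 2 \left(7 + 5\right)^{2} + 39 \left(7 + 5\right)\right) 90 = 12 \left(1 + 2 \cdot 12^{2} + 39 \cdot 12\right) 90 = 12 \left(1 + 2 \cdot 144 + 468\right) 90 = 12 \left(1 + 288 + 468\right) 90 = 12 \cdot 757 \cdot 90 = 9084 \cdot 90 = 817560$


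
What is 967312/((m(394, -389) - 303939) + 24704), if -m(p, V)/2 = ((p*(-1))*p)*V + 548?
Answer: -967312/121053939 ≈ -0.0079907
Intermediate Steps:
m(p, V) = -1096 + 2*V*p**2 (m(p, V) = -2*(((p*(-1))*p)*V + 548) = -2*(((-p)*p)*V + 548) = -2*((-p**2)*V + 548) = -2*(-V*p**2 + 548) = -2*(548 - V*p**2) = -1096 + 2*V*p**2)
967312/((m(394, -389) - 303939) + 24704) = 967312/(((-1096 + 2*(-389)*394**2) - 303939) + 24704) = 967312/(((-1096 + 2*(-389)*155236) - 303939) + 24704) = 967312/(((-1096 - 120773608) - 303939) + 24704) = 967312/((-120774704 - 303939) + 24704) = 967312/(-121078643 + 24704) = 967312/(-121053939) = 967312*(-1/121053939) = -967312/121053939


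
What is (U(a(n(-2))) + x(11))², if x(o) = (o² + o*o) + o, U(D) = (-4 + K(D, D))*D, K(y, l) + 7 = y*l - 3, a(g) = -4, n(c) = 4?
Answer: 60025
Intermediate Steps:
K(y, l) = -10 + l*y (K(y, l) = -7 + (y*l - 3) = -7 + (l*y - 3) = -7 + (-3 + l*y) = -10 + l*y)
U(D) = D*(-14 + D²) (U(D) = (-4 + (-10 + D*D))*D = (-4 + (-10 + D²))*D = (-14 + D²)*D = D*(-14 + D²))
x(o) = o + 2*o² (x(o) = (o² + o²) + o = 2*o² + o = o + 2*o²)
(U(a(n(-2))) + x(11))² = (-4*(-14 + (-4)²) + 11*(1 + 2*11))² = (-4*(-14 + 16) + 11*(1 + 22))² = (-4*2 + 11*23)² = (-8 + 253)² = 245² = 60025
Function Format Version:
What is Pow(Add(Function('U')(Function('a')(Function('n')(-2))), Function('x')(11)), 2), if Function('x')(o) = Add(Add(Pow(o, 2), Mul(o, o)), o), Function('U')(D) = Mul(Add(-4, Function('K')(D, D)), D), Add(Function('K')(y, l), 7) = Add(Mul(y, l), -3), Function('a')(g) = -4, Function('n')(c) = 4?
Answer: 60025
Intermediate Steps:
Function('K')(y, l) = Add(-10, Mul(l, y)) (Function('K')(y, l) = Add(-7, Add(Mul(y, l), -3)) = Add(-7, Add(Mul(l, y), -3)) = Add(-7, Add(-3, Mul(l, y))) = Add(-10, Mul(l, y)))
Function('U')(D) = Mul(D, Add(-14, Pow(D, 2))) (Function('U')(D) = Mul(Add(-4, Add(-10, Mul(D, D))), D) = Mul(Add(-4, Add(-10, Pow(D, 2))), D) = Mul(Add(-14, Pow(D, 2)), D) = Mul(D, Add(-14, Pow(D, 2))))
Function('x')(o) = Add(o, Mul(2, Pow(o, 2))) (Function('x')(o) = Add(Add(Pow(o, 2), Pow(o, 2)), o) = Add(Mul(2, Pow(o, 2)), o) = Add(o, Mul(2, Pow(o, 2))))
Pow(Add(Function('U')(Function('a')(Function('n')(-2))), Function('x')(11)), 2) = Pow(Add(Mul(-4, Add(-14, Pow(-4, 2))), Mul(11, Add(1, Mul(2, 11)))), 2) = Pow(Add(Mul(-4, Add(-14, 16)), Mul(11, Add(1, 22))), 2) = Pow(Add(Mul(-4, 2), Mul(11, 23)), 2) = Pow(Add(-8, 253), 2) = Pow(245, 2) = 60025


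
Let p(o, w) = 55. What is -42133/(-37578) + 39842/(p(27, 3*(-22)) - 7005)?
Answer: -602179163/130583550 ≈ -4.6115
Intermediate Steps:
-42133/(-37578) + 39842/(p(27, 3*(-22)) - 7005) = -42133/(-37578) + 39842/(55 - 7005) = -42133*(-1/37578) + 39842/(-6950) = 42133/37578 + 39842*(-1/6950) = 42133/37578 - 19921/3475 = -602179163/130583550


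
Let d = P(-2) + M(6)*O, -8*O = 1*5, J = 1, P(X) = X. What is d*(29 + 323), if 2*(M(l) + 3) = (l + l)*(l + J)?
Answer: -9284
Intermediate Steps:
M(l) = -3 + l*(1 + l) (M(l) = -3 + ((l + l)*(l + 1))/2 = -3 + ((2*l)*(1 + l))/2 = -3 + (2*l*(1 + l))/2 = -3 + l*(1 + l))
O = -5/8 ≈ -0.62500
d = -211/8 (d = -2 + (-3 + 6 + 6²)*(-5/8) = -2 + (-3 + 6 + 36)*(-5/8) = -2 + 39*(-5/8) = -2 - 195/8 = -211/8 ≈ -26.375)
d*(29 + 323) = -211*(29 + 323)/8 = -211/8*352 = -9284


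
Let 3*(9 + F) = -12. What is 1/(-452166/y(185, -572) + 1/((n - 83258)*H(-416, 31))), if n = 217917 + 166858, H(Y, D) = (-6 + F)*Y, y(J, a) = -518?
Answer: 617246305312/538798827968803 ≈ 0.0011456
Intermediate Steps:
F = -13 (F = -9 + (⅓)*(-12) = -9 - 4 = -13)
H(Y, D) = -19*Y (H(Y, D) = (-6 - 13)*Y = -19*Y)
n = 384775
1/(-452166/y(185, -572) + 1/((n - 83258)*H(-416, 31))) = 1/(-452166/(-518) + 1/((384775 - 83258)*((-19*(-416))))) = 1/(-452166*(-1/518) + 1/(301517*7904)) = 1/(226083/259 + (1/301517)*(1/7904)) = 1/(226083/259 + 1/2383190368) = 1/(538798827968803/617246305312) = 617246305312/538798827968803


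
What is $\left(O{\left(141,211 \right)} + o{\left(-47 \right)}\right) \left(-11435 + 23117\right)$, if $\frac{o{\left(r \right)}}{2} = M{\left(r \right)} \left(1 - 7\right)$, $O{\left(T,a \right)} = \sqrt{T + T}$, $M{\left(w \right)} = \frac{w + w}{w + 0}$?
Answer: $-280368 + 11682 \sqrt{282} \approx -84194.0$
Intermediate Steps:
$M{\left(w \right)} = 2$ ($M{\left(w \right)} = \frac{2 w}{w} = 2$)
$O{\left(T,a \right)} = \sqrt{2} \sqrt{T}$ ($O{\left(T,a \right)} = \sqrt{2 T} = \sqrt{2} \sqrt{T}$)
$o{\left(r \right)} = -24$ ($o{\left(r \right)} = 2 \cdot 2 \left(1 - 7\right) = 2 \cdot 2 \left(-6\right) = 2 \left(-12\right) = -24$)
$\left(O{\left(141,211 \right)} + o{\left(-47 \right)}\right) \left(-11435 + 23117\right) = \left(\sqrt{2} \sqrt{141} - 24\right) \left(-11435 + 23117\right) = \left(\sqrt{282} - 24\right) 11682 = \left(-24 + \sqrt{282}\right) 11682 = -280368 + 11682 \sqrt{282}$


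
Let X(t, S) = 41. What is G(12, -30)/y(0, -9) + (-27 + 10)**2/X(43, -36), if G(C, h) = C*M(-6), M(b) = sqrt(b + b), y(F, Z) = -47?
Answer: 289/41 - 24*I*sqrt(3)/47 ≈ 7.0488 - 0.88445*I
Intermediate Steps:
M(b) = sqrt(2)*sqrt(b) (M(b) = sqrt(2*b) = sqrt(2)*sqrt(b))
G(C, h) = 2*I*C*sqrt(3) (G(C, h) = C*(sqrt(2)*sqrt(-6)) = C*(sqrt(2)*(I*sqrt(6))) = C*(2*I*sqrt(3)) = 2*I*C*sqrt(3))
G(12, -30)/y(0, -9) + (-27 + 10)**2/X(43, -36) = (2*I*12*sqrt(3))/(-47) + (-27 + 10)**2/41 = (24*I*sqrt(3))*(-1/47) + (-17)**2*(1/41) = -24*I*sqrt(3)/47 + 289*(1/41) = -24*I*sqrt(3)/47 + 289/41 = 289/41 - 24*I*sqrt(3)/47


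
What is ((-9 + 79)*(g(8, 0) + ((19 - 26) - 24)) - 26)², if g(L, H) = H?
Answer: 4822416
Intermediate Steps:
((-9 + 79)*(g(8, 0) + ((19 - 26) - 24)) - 26)² = ((-9 + 79)*(0 + ((19 - 26) - 24)) - 26)² = (70*(0 + (-7 - 24)) - 26)² = (70*(0 - 31) - 26)² = (70*(-31) - 26)² = (-2170 - 26)² = (-2196)² = 4822416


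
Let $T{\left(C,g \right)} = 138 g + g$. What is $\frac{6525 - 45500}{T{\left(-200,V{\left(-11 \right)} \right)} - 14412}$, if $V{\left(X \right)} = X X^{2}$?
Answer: $\frac{38975}{199421} \approx 0.19544$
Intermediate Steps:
$V{\left(X \right)} = X^{3}$
$T{\left(C,g \right)} = 139 g$
$\frac{6525 - 45500}{T{\left(-200,V{\left(-11 \right)} \right)} - 14412} = \frac{6525 - 45500}{139 \left(-11\right)^{3} - 14412} = - \frac{38975}{139 \left(-1331\right) - 14412} = - \frac{38975}{-185009 - 14412} = - \frac{38975}{-199421} = \left(-38975\right) \left(- \frac{1}{199421}\right) = \frac{38975}{199421}$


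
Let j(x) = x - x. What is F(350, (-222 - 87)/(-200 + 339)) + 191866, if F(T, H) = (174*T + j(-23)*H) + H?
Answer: 35134165/139 ≈ 2.5276e+5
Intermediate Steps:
j(x) = 0
F(T, H) = H + 174*T (F(T, H) = (174*T + 0*H) + H = (174*T + 0) + H = 174*T + H = H + 174*T)
F(350, (-222 - 87)/(-200 + 339)) + 191866 = ((-222 - 87)/(-200 + 339) + 174*350) + 191866 = (-309/139 + 60900) + 191866 = 8464791/139 + 191866 = 35134165/139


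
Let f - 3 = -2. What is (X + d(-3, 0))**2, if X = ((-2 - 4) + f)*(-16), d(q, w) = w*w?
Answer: 6400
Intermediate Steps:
f = 1 (f = 3 - 2 = 1)
d(q, w) = w**2
X = 80 (X = ((-2 - 4) + 1)*(-16) = (-6 + 1)*(-16) = -5*(-16) = 80)
(X + d(-3, 0))**2 = (80 + 0**2)**2 = (80 + 0)**2 = 80**2 = 6400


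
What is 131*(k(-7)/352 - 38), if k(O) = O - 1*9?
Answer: -109647/22 ≈ -4984.0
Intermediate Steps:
k(O) = -9 + O (k(O) = O - 9 = -9 + O)
131*(k(-7)/352 - 38) = 131*((-9 - 7)/352 - 38) = 131*(-16*1/352 - 38) = 131*(-1/22 - 38) = 131*(-837/22) = -109647/22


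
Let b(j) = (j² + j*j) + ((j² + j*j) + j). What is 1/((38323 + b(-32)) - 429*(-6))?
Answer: 1/44961 ≈ 2.2241e-5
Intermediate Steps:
b(j) = j + 4*j² (b(j) = (j² + j²) + ((j² + j²) + j) = 2*j² + (2*j² + j) = 2*j² + (j + 2*j²) = j + 4*j²)
1/((38323 + b(-32)) - 429*(-6)) = 1/((38323 - 32*(1 + 4*(-32))) - 429*(-6)) = 1/((38323 - 32*(1 - 128)) + 2574) = 1/((38323 - 32*(-127)) + 2574) = 1/((38323 + 4064) + 2574) = 1/(42387 + 2574) = 1/44961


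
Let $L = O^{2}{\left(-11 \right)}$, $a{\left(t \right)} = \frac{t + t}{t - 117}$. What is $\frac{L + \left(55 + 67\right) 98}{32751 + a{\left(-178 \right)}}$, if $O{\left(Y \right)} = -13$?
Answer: $\frac{3576875}{9661901} \approx 0.3702$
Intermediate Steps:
$a{\left(t \right)} = \frac{2 t}{-117 + t}$
$L = 169$ ($L = \left(-13\right)^{2} = 169$)
$\frac{L + \left(55 + 67\right) 98}{32751 + a{\left(-178 \right)}} = \frac{169 + \left(55 + 67\right) 98}{32751 + 2 \left(-178\right) \frac{1}{-117 - 178}} = \frac{169 + 122 \cdot 98}{32751 + 2 \left(-178\right) \frac{1}{-295}} = \frac{169 + 11956}{32751 + 2 \left(-178\right) \left(- \frac{1}{295}\right)} = \frac{12125}{32751 + \frac{356}{295}} = \frac{12125}{\frac{9661901}{295}} = 12125 \cdot \frac{295}{9661901} = \frac{3576875}{9661901}$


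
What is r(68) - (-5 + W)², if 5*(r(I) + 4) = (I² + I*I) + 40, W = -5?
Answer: 8768/5 ≈ 1753.6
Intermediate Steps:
r(I) = 4 + 2*I²/5 (r(I) = -4 + ((I² + I*I) + 40)/5 = -4 + ((I² + I²) + 40)/5 = -4 + (2*I² + 40)/5 = -4 + (40 + 2*I²)/5 = -4 + (8 + 2*I²/5) = 4 + 2*I²/5)
r(68) - (-5 + W)² = (4 + (⅖)*68²) - (-5 - 5)² = (4 + (⅖)*4624) - 1*(-10)² = (4 + 9248/5) - 1*100 = 9268/5 - 100 = 8768/5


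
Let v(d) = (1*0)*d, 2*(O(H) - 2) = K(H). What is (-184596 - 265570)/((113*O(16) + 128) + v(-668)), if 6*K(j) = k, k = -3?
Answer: -1800664/1303 ≈ -1381.9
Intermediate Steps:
K(j) = -1/2 (K(j) = (1/6)*(-3) = -1/2)
O(H) = 7/4 (O(H) = 2 + (1/2)*(-1/2) = 2 - 1/4 = 7/4)
v(d) = 0 (v(d) = 0*d = 0)
(-184596 - 265570)/((113*O(16) + 128) + v(-668)) = (-184596 - 265570)/((113*(7/4) + 128) + 0) = -450166/((791/4 + 128) + 0) = -450166/(1303/4 + 0) = -450166/1303/4 = -450166*4/1303 = -1800664/1303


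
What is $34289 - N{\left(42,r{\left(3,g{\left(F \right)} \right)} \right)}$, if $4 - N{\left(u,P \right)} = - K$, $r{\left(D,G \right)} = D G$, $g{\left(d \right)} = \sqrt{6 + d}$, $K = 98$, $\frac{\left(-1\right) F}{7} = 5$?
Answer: $34187$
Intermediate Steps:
$F = -35$ ($F = \left(-7\right) 5 = -35$)
$N{\left(u,P \right)} = 102$ ($N{\left(u,P \right)} = 4 - \left(-1\right) 98 = 4 - -98 = 4 + 98 = 102$)
$34289 - N{\left(42,r{\left(3,g{\left(F \right)} \right)} \right)} = 34289 - 102 = 34187$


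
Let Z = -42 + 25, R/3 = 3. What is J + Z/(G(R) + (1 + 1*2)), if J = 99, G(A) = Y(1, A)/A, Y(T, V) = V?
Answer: 379/4 ≈ 94.750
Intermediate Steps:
R = 9 (R = 3*3 = 9)
G(A) = 1 (G(A) = A/A = 1)
Z = -17
J + Z/(G(R) + (1 + 1*2)) = 99 - 17/(1 + (1 + 1*2)) = 99 - 17/(1 + (1 + 2)) = 99 - 17/(1 + 3) = 99 - 17/4 = 379/4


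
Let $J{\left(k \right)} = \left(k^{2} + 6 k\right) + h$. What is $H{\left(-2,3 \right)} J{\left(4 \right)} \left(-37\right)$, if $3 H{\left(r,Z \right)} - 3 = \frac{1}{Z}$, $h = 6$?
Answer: $- \frac{17020}{9} \approx -1891.1$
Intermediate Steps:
$J{\left(k \right)} = 6 + k^{2} + 6 k$ ($J{\left(k \right)} = \left(k^{2} + 6 k\right) + 6 = 6 + k^{2} + 6 k$)
$H{\left(r,Z \right)} = 1 + \frac{1}{3 Z}$
$H{\left(-2,3 \right)} J{\left(4 \right)} \left(-37\right) = \frac{\frac{1}{3} + 3}{3} \left(6 + 4^{2} + 6 \cdot 4\right) \left(-37\right) = \frac{1}{3} \cdot \frac{10}{3} \left(6 + 16 + 24\right) \left(-37\right) = \frac{10}{9} \cdot 46 \left(-37\right) = \frac{460}{9} \left(-37\right) = - \frac{17020}{9}$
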